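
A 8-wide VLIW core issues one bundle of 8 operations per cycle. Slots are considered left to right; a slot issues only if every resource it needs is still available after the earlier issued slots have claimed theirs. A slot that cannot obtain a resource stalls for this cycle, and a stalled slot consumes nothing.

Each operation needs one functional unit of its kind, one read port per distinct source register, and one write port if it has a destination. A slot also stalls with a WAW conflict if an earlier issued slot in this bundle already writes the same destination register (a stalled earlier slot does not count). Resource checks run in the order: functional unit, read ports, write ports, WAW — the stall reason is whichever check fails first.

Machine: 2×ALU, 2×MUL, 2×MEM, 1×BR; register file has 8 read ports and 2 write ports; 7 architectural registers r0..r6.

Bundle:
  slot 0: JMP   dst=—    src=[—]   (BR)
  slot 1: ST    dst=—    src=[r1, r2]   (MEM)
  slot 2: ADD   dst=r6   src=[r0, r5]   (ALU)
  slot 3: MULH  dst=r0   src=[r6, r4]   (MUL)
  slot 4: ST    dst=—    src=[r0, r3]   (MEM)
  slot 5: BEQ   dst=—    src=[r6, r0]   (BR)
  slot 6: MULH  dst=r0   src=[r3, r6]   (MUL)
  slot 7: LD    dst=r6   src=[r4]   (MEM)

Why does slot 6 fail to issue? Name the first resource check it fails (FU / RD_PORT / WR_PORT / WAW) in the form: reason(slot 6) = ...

  0. BR ⇒ go  {2A/2Mu/2Ld/0B | 8r 2w}
  1. MEM ⇒ go  {2A/2Mu/1Ld/0B | 6r 2w}
  2. ALU→r6 ⇒ go  {1A/2Mu/1Ld/0B | 4r 1w}
  3. MUL→r0 ⇒ go  {1A/1Mu/1Ld/0B | 2r 0w}
  4. MEM ⇒ go  {1A/1Mu/0Ld/0B | 0r 0w}
  5. BR ⇒ no(FU)  {1A/1Mu/0Ld/0B | 0r 0w}
  6. MUL→r0 ⇒ no(RD_PORT)  {1A/1Mu/0Ld/0B | 0r 0w}
  7. MEM→r6 ⇒ no(FU)  {1A/1Mu/0Ld/0B | 0r 0w}

reason(slot 6) = RD_PORT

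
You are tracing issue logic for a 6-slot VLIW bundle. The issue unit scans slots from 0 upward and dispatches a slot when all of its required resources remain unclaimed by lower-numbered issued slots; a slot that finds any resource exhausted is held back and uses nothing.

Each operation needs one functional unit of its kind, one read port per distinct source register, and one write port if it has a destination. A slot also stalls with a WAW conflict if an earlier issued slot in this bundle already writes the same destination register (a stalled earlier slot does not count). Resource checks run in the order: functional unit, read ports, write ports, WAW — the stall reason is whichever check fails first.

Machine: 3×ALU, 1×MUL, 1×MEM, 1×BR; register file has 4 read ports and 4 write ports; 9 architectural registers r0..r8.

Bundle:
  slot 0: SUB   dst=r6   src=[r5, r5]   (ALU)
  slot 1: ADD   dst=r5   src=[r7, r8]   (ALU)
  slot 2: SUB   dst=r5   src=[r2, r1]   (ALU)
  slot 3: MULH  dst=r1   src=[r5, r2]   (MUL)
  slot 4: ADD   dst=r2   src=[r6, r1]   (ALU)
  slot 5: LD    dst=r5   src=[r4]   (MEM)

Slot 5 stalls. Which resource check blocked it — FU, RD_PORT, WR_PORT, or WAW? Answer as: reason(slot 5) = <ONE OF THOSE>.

reason(slot 5) = WAW

slot 0 (ALU): ISSUE — free A2,Mu1,Ld1,B1 rp3 wp3
slot 1 (ALU): ISSUE — free A1,Mu1,Ld1,B1 rp1 wp2
slot 2 (ALU): stall RD_PORT — free A1,Mu1,Ld1,B1 rp1 wp2
slot 3 (MUL): stall RD_PORT — free A1,Mu1,Ld1,B1 rp1 wp2
slot 4 (ALU): stall RD_PORT — free A1,Mu1,Ld1,B1 rp1 wp2
slot 5 (MEM): stall WAW — free A1,Mu1,Ld1,B1 rp1 wp2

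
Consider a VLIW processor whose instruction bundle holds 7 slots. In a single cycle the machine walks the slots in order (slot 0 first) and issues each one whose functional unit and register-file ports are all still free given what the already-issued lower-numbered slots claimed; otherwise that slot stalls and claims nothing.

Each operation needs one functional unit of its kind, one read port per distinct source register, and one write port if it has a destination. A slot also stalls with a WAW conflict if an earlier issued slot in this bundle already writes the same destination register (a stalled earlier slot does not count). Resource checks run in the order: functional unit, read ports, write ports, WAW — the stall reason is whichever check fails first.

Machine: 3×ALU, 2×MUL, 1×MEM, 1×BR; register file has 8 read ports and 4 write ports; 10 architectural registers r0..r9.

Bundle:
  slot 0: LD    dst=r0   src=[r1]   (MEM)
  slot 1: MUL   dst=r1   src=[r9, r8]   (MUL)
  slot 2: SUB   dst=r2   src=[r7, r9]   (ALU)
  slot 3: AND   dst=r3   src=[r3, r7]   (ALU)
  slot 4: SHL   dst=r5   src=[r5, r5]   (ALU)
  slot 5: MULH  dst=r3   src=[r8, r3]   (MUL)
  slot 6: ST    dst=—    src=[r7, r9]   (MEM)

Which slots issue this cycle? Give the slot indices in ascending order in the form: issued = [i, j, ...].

  0. MEM→r0 ⇒ go  {3A/2Mu/0Ld/1B | 7r 3w}
  1. MUL→r1 ⇒ go  {3A/1Mu/0Ld/1B | 5r 2w}
  2. ALU→r2 ⇒ go  {2A/1Mu/0Ld/1B | 3r 1w}
  3. ALU→r3 ⇒ go  {1A/1Mu/0Ld/1B | 1r 0w}
  4. ALU→r5 ⇒ no(WR_PORT)  {1A/1Mu/0Ld/1B | 1r 0w}
  5. MUL→r3 ⇒ no(RD_PORT)  {1A/1Mu/0Ld/1B | 1r 0w}
  6. MEM ⇒ no(FU)  {1A/1Mu/0Ld/1B | 1r 0w}

issued = [0, 1, 2, 3]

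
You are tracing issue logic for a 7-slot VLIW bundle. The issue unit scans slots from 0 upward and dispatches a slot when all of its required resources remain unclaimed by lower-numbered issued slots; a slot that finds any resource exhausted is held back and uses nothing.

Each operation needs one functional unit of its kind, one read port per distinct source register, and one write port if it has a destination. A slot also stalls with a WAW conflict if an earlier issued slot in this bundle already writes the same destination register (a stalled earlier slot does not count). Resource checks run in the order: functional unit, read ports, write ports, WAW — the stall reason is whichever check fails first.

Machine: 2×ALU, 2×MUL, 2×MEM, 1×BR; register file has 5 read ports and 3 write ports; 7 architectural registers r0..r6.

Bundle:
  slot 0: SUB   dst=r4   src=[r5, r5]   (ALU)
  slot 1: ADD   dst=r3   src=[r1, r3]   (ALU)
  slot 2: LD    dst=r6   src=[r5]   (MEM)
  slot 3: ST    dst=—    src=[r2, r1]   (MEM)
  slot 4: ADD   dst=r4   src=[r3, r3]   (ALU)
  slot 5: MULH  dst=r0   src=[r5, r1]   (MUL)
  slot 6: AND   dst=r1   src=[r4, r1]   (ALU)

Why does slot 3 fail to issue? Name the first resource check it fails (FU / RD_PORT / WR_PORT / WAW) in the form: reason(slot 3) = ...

reason(slot 3) = RD_PORT

[0] ALU needs rd=1 wr=1: ok; after: ALU=1 MUL=2 MEM=2 BR=1, R=4, W=2
[1] ALU needs rd=2 wr=1: ok; after: ALU=0 MUL=2 MEM=2 BR=1, R=2, W=1
[2] MEM needs rd=1 wr=1: ok; after: ALU=0 MUL=2 MEM=1 BR=1, R=1, W=0
[3] MEM needs rd=2 wr=0: RD_PORT; after: ALU=0 MUL=2 MEM=1 BR=1, R=1, W=0
[4] ALU needs rd=1 wr=1: FU; after: ALU=0 MUL=2 MEM=1 BR=1, R=1, W=0
[5] MUL needs rd=2 wr=1: RD_PORT; after: ALU=0 MUL=2 MEM=1 BR=1, R=1, W=0
[6] ALU needs rd=2 wr=1: FU; after: ALU=0 MUL=2 MEM=1 BR=1, R=1, W=0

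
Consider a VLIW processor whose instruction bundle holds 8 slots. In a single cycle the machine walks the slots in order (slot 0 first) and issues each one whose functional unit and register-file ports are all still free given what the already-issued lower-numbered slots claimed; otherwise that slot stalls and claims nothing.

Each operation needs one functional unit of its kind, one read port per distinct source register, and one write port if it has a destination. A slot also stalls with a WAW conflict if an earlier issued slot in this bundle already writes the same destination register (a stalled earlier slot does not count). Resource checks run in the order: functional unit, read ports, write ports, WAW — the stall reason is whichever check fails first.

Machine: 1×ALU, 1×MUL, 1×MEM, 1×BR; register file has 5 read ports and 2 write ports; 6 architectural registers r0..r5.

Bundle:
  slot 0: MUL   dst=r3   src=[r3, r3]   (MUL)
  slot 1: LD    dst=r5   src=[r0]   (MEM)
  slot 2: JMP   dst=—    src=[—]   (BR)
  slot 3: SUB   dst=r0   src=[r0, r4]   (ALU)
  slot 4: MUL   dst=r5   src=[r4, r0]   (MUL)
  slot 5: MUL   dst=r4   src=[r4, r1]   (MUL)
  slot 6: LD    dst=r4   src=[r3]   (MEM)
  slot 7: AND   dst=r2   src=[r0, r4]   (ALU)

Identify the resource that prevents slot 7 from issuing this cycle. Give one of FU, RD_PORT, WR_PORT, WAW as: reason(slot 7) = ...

reason(slot 7) = WR_PORT

  0. MUL→r3 ⇒ go  {1A/0Mu/1Ld/1B | 4r 1w}
  1. MEM→r5 ⇒ go  {1A/0Mu/0Ld/1B | 3r 0w}
  2. BR ⇒ go  {1A/0Mu/0Ld/0B | 3r 0w}
  3. ALU→r0 ⇒ no(WR_PORT)  {1A/0Mu/0Ld/0B | 3r 0w}
  4. MUL→r5 ⇒ no(FU)  {1A/0Mu/0Ld/0B | 3r 0w}
  5. MUL→r4 ⇒ no(FU)  {1A/0Mu/0Ld/0B | 3r 0w}
  6. MEM→r4 ⇒ no(FU)  {1A/0Mu/0Ld/0B | 3r 0w}
  7. ALU→r2 ⇒ no(WR_PORT)  {1A/0Mu/0Ld/0B | 3r 0w}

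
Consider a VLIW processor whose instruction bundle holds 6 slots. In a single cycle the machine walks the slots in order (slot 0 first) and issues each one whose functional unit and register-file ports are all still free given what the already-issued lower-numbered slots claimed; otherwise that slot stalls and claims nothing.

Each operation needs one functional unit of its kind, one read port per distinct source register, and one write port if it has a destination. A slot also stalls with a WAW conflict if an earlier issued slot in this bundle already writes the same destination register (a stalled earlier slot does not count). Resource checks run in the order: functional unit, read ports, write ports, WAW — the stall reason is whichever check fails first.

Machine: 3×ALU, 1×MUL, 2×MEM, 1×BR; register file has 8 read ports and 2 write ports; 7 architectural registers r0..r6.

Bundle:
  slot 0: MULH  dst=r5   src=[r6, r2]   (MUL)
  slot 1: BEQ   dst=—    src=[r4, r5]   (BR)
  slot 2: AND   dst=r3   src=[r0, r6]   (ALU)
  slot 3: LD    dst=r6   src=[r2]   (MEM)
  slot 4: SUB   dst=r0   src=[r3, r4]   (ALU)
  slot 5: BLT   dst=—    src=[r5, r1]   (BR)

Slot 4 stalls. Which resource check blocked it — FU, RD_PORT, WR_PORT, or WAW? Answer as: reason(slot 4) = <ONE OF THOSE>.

  0. MUL→r5 ⇒ go  {3A/0Mu/2Ld/1B | 6r 1w}
  1. BR ⇒ go  {3A/0Mu/2Ld/0B | 4r 1w}
  2. ALU→r3 ⇒ go  {2A/0Mu/2Ld/0B | 2r 0w}
  3. MEM→r6 ⇒ no(WR_PORT)  {2A/0Mu/2Ld/0B | 2r 0w}
  4. ALU→r0 ⇒ no(WR_PORT)  {2A/0Mu/2Ld/0B | 2r 0w}
  5. BR ⇒ no(FU)  {2A/0Mu/2Ld/0B | 2r 0w}

reason(slot 4) = WR_PORT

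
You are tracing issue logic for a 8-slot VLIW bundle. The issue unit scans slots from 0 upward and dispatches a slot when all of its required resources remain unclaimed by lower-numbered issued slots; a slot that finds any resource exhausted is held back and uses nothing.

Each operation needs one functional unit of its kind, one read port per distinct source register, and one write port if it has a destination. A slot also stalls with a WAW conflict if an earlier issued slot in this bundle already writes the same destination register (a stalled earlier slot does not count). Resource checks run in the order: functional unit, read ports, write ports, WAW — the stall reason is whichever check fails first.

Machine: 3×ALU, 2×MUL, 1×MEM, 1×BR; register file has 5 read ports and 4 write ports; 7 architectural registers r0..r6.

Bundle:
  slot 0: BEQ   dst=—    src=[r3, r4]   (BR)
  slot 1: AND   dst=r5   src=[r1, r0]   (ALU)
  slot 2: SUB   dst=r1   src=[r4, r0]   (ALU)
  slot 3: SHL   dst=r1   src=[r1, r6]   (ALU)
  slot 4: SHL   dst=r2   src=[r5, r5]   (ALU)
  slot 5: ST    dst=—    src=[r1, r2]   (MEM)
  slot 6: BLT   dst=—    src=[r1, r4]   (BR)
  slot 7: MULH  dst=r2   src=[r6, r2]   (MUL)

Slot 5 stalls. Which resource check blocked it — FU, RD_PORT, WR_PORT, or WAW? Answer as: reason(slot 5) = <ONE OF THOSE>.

reason(slot 5) = RD_PORT

slot 0 (BR): ISSUE — free A3,Mu2,Ld1,B0 rp3 wp4
slot 1 (ALU): ISSUE — free A2,Mu2,Ld1,B0 rp1 wp3
slot 2 (ALU): stall RD_PORT — free A2,Mu2,Ld1,B0 rp1 wp3
slot 3 (ALU): stall RD_PORT — free A2,Mu2,Ld1,B0 rp1 wp3
slot 4 (ALU): ISSUE — free A1,Mu2,Ld1,B0 rp0 wp2
slot 5 (MEM): stall RD_PORT — free A1,Mu2,Ld1,B0 rp0 wp2
slot 6 (BR): stall FU — free A1,Mu2,Ld1,B0 rp0 wp2
slot 7 (MUL): stall RD_PORT — free A1,Mu2,Ld1,B0 rp0 wp2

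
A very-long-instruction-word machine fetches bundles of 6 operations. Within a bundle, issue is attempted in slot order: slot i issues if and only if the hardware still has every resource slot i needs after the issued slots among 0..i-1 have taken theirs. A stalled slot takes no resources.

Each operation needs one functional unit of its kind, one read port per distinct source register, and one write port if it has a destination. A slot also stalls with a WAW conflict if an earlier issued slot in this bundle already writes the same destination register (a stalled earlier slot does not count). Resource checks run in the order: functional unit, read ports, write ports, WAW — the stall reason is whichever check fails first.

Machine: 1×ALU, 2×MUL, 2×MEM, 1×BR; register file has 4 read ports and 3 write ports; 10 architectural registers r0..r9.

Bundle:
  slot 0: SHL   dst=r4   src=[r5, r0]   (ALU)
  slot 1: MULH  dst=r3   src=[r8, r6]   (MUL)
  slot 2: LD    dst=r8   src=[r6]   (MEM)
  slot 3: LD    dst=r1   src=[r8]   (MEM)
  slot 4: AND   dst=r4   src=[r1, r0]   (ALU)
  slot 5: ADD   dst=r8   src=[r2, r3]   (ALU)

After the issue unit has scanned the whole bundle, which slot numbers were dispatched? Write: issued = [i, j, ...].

(0) want 1×ALU +2rd +1wr — yes → AL0|MU2|ME2|BR1|rd2|wr2
(1) want 1×MUL +2rd +1wr — yes → AL0|MU1|ME2|BR1|rd0|wr1
(2) want 1×MEM +1rd +1wr — RD_PORT → AL0|MU1|ME2|BR1|rd0|wr1
(3) want 1×MEM +1rd +1wr — RD_PORT → AL0|MU1|ME2|BR1|rd0|wr1
(4) want 1×ALU +2rd +1wr — FU → AL0|MU1|ME2|BR1|rd0|wr1
(5) want 1×ALU +2rd +1wr — FU → AL0|MU1|ME2|BR1|rd0|wr1

issued = [0, 1]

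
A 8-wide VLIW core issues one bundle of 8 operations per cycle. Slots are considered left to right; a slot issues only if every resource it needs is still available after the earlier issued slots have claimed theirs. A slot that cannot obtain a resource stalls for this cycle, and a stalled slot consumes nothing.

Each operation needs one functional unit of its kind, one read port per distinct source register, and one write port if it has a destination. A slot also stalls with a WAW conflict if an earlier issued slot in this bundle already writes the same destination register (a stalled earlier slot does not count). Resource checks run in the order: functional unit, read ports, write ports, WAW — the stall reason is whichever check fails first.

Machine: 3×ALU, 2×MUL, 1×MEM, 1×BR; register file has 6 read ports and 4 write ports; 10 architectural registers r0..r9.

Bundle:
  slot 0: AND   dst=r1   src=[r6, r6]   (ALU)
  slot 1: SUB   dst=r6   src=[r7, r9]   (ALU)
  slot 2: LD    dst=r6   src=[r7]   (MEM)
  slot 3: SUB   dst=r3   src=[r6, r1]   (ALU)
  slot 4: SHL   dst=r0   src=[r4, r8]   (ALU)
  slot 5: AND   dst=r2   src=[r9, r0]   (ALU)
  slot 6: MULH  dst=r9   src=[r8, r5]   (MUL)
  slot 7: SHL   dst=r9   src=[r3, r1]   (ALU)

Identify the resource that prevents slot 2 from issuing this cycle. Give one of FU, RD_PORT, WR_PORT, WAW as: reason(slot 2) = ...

reason(slot 2) = WAW

(0) want 1×ALU +1rd +1wr — yes → AL2|MU2|ME1|BR1|rd5|wr3
(1) want 1×ALU +2rd +1wr — yes → AL1|MU2|ME1|BR1|rd3|wr2
(2) want 1×MEM +1rd +1wr — WAW → AL1|MU2|ME1|BR1|rd3|wr2
(3) want 1×ALU +2rd +1wr — yes → AL0|MU2|ME1|BR1|rd1|wr1
(4) want 1×ALU +2rd +1wr — FU → AL0|MU2|ME1|BR1|rd1|wr1
(5) want 1×ALU +2rd +1wr — FU → AL0|MU2|ME1|BR1|rd1|wr1
(6) want 1×MUL +2rd +1wr — RD_PORT → AL0|MU2|ME1|BR1|rd1|wr1
(7) want 1×ALU +2rd +1wr — FU → AL0|MU2|ME1|BR1|rd1|wr1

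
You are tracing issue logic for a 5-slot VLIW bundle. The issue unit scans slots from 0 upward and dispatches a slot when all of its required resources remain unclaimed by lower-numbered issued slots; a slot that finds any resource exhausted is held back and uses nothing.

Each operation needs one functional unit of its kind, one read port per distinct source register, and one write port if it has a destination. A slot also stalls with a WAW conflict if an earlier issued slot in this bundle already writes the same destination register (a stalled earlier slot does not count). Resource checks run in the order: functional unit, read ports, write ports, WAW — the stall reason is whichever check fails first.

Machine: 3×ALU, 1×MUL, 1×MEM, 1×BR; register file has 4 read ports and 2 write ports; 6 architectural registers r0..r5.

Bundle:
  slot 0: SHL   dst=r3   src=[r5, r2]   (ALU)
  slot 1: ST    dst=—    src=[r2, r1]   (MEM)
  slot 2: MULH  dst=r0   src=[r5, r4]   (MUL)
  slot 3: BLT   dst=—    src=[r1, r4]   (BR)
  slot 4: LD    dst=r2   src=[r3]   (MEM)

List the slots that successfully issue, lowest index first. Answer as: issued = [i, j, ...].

issued = [0, 1]

slot 0 (ALU): ISSUE — free A2,Mu1,Ld1,B1 rp2 wp1
slot 1 (MEM): ISSUE — free A2,Mu1,Ld0,B1 rp0 wp1
slot 2 (MUL): stall RD_PORT — free A2,Mu1,Ld0,B1 rp0 wp1
slot 3 (BR): stall RD_PORT — free A2,Mu1,Ld0,B1 rp0 wp1
slot 4 (MEM): stall FU — free A2,Mu1,Ld0,B1 rp0 wp1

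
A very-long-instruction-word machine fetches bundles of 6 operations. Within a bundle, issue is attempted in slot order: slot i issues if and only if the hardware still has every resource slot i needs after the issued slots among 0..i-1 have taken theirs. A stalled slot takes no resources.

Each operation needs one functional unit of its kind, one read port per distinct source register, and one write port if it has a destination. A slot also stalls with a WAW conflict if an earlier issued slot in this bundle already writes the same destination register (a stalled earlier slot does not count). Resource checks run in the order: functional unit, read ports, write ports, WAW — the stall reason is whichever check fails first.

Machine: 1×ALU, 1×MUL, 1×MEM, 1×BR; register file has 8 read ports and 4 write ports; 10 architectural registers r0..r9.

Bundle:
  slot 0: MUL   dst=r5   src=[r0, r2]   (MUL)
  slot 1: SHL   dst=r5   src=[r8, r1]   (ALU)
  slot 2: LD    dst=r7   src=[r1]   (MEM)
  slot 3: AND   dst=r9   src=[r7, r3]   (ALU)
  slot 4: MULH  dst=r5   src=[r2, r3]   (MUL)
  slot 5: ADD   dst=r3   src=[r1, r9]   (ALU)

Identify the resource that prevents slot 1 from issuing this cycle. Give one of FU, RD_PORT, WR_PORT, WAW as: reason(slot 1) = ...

reason(slot 1) = WAW

(0) want 1×MUL +2rd +1wr — yes → AL1|MU0|ME1|BR1|rd6|wr3
(1) want 1×ALU +2rd +1wr — WAW → AL1|MU0|ME1|BR1|rd6|wr3
(2) want 1×MEM +1rd +1wr — yes → AL1|MU0|ME0|BR1|rd5|wr2
(3) want 1×ALU +2rd +1wr — yes → AL0|MU0|ME0|BR1|rd3|wr1
(4) want 1×MUL +2rd +1wr — FU → AL0|MU0|ME0|BR1|rd3|wr1
(5) want 1×ALU +2rd +1wr — FU → AL0|MU0|ME0|BR1|rd3|wr1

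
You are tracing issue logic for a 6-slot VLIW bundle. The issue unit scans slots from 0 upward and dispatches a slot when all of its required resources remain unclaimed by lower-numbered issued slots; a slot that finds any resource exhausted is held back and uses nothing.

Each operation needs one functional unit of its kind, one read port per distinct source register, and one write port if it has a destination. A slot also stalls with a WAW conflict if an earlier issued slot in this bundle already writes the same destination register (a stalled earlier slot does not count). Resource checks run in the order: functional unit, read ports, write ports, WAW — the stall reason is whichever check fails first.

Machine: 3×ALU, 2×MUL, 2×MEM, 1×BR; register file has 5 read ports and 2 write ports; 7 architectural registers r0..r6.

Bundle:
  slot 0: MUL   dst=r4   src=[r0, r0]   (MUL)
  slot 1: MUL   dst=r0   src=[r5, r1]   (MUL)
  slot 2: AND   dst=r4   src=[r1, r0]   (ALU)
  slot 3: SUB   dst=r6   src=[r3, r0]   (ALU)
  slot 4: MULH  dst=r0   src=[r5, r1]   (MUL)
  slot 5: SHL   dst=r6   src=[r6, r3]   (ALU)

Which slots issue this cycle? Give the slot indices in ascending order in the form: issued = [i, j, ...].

issued = [0, 1]

#0 MUL src=r0,r0 dispatched  <A:3 Mu:1 Ld:2 B:1 rd:4 wr:1>
#1 MUL src=r5,r1 dispatched  <A:3 Mu:0 Ld:2 B:1 rd:2 wr:0>
#2 ALU src=r1,r0 held:WR_PORT  <A:3 Mu:0 Ld:2 B:1 rd:2 wr:0>
#3 ALU src=r3,r0 held:WR_PORT  <A:3 Mu:0 Ld:2 B:1 rd:2 wr:0>
#4 MUL src=r5,r1 held:FU  <A:3 Mu:0 Ld:2 B:1 rd:2 wr:0>
#5 ALU src=r6,r3 held:WR_PORT  <A:3 Mu:0 Ld:2 B:1 rd:2 wr:0>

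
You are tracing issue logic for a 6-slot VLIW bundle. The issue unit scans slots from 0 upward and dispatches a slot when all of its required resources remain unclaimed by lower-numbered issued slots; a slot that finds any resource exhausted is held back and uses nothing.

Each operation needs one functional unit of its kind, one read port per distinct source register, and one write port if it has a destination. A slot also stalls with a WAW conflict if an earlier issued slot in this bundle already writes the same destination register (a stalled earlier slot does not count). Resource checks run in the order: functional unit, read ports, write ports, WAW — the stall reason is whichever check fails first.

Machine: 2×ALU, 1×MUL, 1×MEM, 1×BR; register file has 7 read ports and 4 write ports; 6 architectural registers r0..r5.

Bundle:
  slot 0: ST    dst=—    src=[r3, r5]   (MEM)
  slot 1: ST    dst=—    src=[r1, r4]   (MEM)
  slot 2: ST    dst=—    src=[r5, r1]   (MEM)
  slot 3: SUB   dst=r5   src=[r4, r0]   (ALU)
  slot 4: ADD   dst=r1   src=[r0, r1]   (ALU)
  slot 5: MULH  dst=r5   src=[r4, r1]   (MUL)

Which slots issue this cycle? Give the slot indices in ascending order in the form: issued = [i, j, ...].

issued = [0, 3, 4]

[0] MEM needs rd=2 wr=0: ok; after: ALU=2 MUL=1 MEM=0 BR=1, R=5, W=4
[1] MEM needs rd=2 wr=0: FU; after: ALU=2 MUL=1 MEM=0 BR=1, R=5, W=4
[2] MEM needs rd=2 wr=0: FU; after: ALU=2 MUL=1 MEM=0 BR=1, R=5, W=4
[3] ALU needs rd=2 wr=1: ok; after: ALU=1 MUL=1 MEM=0 BR=1, R=3, W=3
[4] ALU needs rd=2 wr=1: ok; after: ALU=0 MUL=1 MEM=0 BR=1, R=1, W=2
[5] MUL needs rd=2 wr=1: RD_PORT; after: ALU=0 MUL=1 MEM=0 BR=1, R=1, W=2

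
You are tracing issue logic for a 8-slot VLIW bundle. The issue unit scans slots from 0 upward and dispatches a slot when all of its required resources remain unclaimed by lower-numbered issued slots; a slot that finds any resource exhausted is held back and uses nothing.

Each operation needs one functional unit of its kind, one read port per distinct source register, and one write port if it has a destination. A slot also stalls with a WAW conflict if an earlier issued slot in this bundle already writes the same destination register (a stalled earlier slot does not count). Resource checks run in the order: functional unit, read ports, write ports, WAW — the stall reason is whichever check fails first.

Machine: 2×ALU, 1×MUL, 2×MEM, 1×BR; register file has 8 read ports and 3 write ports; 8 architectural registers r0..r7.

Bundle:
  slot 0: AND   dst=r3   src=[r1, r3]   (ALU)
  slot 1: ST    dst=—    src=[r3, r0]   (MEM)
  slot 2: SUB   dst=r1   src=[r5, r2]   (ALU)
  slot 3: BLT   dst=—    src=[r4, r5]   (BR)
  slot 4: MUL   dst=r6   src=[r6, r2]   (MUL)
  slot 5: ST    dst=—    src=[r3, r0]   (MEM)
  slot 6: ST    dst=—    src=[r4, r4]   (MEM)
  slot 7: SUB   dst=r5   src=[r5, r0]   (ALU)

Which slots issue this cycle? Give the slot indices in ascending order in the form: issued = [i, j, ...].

issued = [0, 1, 2, 3]

#0 ALU src=r1,r3 dispatched  <A:1 Mu:1 Ld:2 B:1 rd:6 wr:2>
#1 MEM src=r3,r0 dispatched  <A:1 Mu:1 Ld:1 B:1 rd:4 wr:2>
#2 ALU src=r5,r2 dispatched  <A:0 Mu:1 Ld:1 B:1 rd:2 wr:1>
#3 BR src=r4,r5 dispatched  <A:0 Mu:1 Ld:1 B:0 rd:0 wr:1>
#4 MUL src=r6,r2 held:RD_PORT  <A:0 Mu:1 Ld:1 B:0 rd:0 wr:1>
#5 MEM src=r3,r0 held:RD_PORT  <A:0 Mu:1 Ld:1 B:0 rd:0 wr:1>
#6 MEM src=r4,r4 held:RD_PORT  <A:0 Mu:1 Ld:1 B:0 rd:0 wr:1>
#7 ALU src=r5,r0 held:FU  <A:0 Mu:1 Ld:1 B:0 rd:0 wr:1>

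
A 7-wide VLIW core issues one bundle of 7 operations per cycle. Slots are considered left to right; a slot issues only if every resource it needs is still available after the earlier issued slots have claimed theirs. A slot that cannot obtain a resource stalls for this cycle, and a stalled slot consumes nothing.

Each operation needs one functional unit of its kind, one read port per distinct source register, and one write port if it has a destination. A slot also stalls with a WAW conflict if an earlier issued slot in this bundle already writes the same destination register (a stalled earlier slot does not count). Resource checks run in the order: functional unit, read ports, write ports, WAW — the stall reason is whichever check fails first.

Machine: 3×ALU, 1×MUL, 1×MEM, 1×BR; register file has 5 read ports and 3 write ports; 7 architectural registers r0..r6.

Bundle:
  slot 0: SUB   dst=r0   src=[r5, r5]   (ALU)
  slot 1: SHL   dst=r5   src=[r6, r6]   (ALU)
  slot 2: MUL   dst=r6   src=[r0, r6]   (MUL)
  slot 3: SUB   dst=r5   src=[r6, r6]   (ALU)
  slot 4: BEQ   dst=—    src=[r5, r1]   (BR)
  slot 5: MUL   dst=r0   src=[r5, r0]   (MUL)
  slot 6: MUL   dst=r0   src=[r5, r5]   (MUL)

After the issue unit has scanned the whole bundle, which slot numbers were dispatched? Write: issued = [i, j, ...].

issued = [0, 1, 2]

#0 ALU src=r5,r5 dispatched  <A:2 Mu:1 Ld:1 B:1 rd:4 wr:2>
#1 ALU src=r6,r6 dispatched  <A:1 Mu:1 Ld:1 B:1 rd:3 wr:1>
#2 MUL src=r0,r6 dispatched  <A:1 Mu:0 Ld:1 B:1 rd:1 wr:0>
#3 ALU src=r6,r6 held:WR_PORT  <A:1 Mu:0 Ld:1 B:1 rd:1 wr:0>
#4 BR src=r5,r1 held:RD_PORT  <A:1 Mu:0 Ld:1 B:1 rd:1 wr:0>
#5 MUL src=r5,r0 held:FU  <A:1 Mu:0 Ld:1 B:1 rd:1 wr:0>
#6 MUL src=r5,r5 held:FU  <A:1 Mu:0 Ld:1 B:1 rd:1 wr:0>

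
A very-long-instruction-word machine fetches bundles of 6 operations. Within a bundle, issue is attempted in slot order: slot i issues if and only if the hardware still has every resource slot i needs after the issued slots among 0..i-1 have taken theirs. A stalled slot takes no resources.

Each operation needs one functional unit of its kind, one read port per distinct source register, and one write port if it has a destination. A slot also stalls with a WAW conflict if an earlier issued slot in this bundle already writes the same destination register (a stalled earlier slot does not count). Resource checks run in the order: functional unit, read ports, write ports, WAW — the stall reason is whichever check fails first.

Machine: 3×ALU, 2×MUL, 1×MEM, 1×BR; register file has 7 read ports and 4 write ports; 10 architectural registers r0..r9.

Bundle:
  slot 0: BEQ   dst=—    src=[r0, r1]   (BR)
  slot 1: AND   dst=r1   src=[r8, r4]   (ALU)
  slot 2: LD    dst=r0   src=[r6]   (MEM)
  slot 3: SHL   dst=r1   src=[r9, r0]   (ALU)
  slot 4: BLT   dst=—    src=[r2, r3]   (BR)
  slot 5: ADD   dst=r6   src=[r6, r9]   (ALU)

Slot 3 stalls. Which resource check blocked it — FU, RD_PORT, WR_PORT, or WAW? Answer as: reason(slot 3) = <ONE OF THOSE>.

reason(slot 3) = WAW

#0 BR src=r0,r1 dispatched  <A:3 Mu:2 Ld:1 B:0 rd:5 wr:4>
#1 ALU src=r8,r4 dispatched  <A:2 Mu:2 Ld:1 B:0 rd:3 wr:3>
#2 MEM src=r6 dispatched  <A:2 Mu:2 Ld:0 B:0 rd:2 wr:2>
#3 ALU src=r9,r0 held:WAW  <A:2 Mu:2 Ld:0 B:0 rd:2 wr:2>
#4 BR src=r2,r3 held:FU  <A:2 Mu:2 Ld:0 B:0 rd:2 wr:2>
#5 ALU src=r6,r9 dispatched  <A:1 Mu:2 Ld:0 B:0 rd:0 wr:1>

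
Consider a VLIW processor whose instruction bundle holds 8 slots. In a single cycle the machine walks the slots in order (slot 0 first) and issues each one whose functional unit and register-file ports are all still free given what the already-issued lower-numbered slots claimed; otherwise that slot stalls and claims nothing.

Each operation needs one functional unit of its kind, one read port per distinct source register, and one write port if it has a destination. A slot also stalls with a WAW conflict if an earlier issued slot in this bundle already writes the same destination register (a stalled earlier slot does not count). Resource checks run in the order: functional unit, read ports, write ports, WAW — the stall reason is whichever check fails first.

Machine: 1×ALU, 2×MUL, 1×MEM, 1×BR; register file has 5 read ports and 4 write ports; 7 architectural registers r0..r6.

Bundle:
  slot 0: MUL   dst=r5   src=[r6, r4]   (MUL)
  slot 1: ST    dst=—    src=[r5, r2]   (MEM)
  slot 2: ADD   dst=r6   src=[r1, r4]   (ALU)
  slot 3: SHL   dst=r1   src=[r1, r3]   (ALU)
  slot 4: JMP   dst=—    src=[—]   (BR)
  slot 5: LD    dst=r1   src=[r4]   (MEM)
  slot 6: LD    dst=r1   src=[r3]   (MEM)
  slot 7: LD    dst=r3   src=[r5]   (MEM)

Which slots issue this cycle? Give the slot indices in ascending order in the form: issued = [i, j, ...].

issued = [0, 1, 4]

[0] MUL needs rd=2 wr=1: ok; after: ALU=1 MUL=1 MEM=1 BR=1, R=3, W=3
[1] MEM needs rd=2 wr=0: ok; after: ALU=1 MUL=1 MEM=0 BR=1, R=1, W=3
[2] ALU needs rd=2 wr=1: RD_PORT; after: ALU=1 MUL=1 MEM=0 BR=1, R=1, W=3
[3] ALU needs rd=2 wr=1: RD_PORT; after: ALU=1 MUL=1 MEM=0 BR=1, R=1, W=3
[4] BR needs rd=0 wr=0: ok; after: ALU=1 MUL=1 MEM=0 BR=0, R=1, W=3
[5] MEM needs rd=1 wr=1: FU; after: ALU=1 MUL=1 MEM=0 BR=0, R=1, W=3
[6] MEM needs rd=1 wr=1: FU; after: ALU=1 MUL=1 MEM=0 BR=0, R=1, W=3
[7] MEM needs rd=1 wr=1: FU; after: ALU=1 MUL=1 MEM=0 BR=0, R=1, W=3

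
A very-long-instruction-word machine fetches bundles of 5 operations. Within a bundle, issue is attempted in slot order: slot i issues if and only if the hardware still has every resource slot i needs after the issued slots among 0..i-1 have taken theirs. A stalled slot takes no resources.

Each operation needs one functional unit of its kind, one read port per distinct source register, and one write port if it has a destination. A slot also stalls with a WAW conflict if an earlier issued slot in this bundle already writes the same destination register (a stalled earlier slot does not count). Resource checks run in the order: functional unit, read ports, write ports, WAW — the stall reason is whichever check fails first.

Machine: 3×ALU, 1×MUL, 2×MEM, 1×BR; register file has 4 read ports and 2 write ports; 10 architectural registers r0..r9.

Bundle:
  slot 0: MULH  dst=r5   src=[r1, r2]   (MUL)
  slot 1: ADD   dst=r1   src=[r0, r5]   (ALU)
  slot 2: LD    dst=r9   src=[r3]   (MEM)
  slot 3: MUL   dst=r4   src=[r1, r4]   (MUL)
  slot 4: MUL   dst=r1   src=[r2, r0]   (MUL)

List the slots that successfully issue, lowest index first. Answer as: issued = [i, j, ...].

[0] MUL needs rd=2 wr=1: ok; after: ALU=3 MUL=0 MEM=2 BR=1, R=2, W=1
[1] ALU needs rd=2 wr=1: ok; after: ALU=2 MUL=0 MEM=2 BR=1, R=0, W=0
[2] MEM needs rd=1 wr=1: RD_PORT; after: ALU=2 MUL=0 MEM=2 BR=1, R=0, W=0
[3] MUL needs rd=2 wr=1: FU; after: ALU=2 MUL=0 MEM=2 BR=1, R=0, W=0
[4] MUL needs rd=2 wr=1: FU; after: ALU=2 MUL=0 MEM=2 BR=1, R=0, W=0

issued = [0, 1]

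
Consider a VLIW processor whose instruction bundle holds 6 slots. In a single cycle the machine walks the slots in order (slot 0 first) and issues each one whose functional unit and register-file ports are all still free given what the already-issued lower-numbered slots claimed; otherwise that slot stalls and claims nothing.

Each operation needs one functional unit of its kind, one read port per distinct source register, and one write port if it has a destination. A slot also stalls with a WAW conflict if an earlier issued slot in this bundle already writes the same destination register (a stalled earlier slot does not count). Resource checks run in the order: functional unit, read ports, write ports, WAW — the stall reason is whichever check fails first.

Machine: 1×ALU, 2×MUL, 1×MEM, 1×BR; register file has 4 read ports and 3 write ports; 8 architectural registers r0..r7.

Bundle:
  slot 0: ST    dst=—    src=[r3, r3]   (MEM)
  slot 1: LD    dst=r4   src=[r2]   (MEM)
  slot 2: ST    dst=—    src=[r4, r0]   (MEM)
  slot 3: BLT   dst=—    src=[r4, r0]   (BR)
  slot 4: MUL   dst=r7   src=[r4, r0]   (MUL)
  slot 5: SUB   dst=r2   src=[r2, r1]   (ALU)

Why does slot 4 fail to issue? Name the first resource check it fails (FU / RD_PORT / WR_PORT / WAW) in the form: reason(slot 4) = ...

reason(slot 4) = RD_PORT

  0. MEM ⇒ go  {1A/2Mu/0Ld/1B | 3r 3w}
  1. MEM→r4 ⇒ no(FU)  {1A/2Mu/0Ld/1B | 3r 3w}
  2. MEM ⇒ no(FU)  {1A/2Mu/0Ld/1B | 3r 3w}
  3. BR ⇒ go  {1A/2Mu/0Ld/0B | 1r 3w}
  4. MUL→r7 ⇒ no(RD_PORT)  {1A/2Mu/0Ld/0B | 1r 3w}
  5. ALU→r2 ⇒ no(RD_PORT)  {1A/2Mu/0Ld/0B | 1r 3w}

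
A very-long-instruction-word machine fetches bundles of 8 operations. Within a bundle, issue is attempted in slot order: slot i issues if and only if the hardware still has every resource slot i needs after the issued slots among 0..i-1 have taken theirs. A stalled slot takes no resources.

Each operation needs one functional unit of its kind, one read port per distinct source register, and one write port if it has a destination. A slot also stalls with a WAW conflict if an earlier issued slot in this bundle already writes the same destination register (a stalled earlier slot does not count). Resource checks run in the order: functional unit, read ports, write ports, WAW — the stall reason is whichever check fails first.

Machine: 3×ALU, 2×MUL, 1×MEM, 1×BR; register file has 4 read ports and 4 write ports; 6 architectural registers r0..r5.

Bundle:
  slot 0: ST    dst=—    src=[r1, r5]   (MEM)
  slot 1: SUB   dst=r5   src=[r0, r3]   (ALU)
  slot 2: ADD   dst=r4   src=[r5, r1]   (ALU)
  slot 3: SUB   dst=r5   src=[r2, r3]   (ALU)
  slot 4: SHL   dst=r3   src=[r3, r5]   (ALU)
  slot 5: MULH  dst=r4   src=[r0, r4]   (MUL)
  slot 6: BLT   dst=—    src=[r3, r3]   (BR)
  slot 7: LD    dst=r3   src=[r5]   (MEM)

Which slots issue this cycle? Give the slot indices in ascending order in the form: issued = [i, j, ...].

#0 MEM src=r1,r5 dispatched  <A:3 Mu:2 Ld:0 B:1 rd:2 wr:4>
#1 ALU src=r0,r3 dispatched  <A:2 Mu:2 Ld:0 B:1 rd:0 wr:3>
#2 ALU src=r5,r1 held:RD_PORT  <A:2 Mu:2 Ld:0 B:1 rd:0 wr:3>
#3 ALU src=r2,r3 held:RD_PORT  <A:2 Mu:2 Ld:0 B:1 rd:0 wr:3>
#4 ALU src=r3,r5 held:RD_PORT  <A:2 Mu:2 Ld:0 B:1 rd:0 wr:3>
#5 MUL src=r0,r4 held:RD_PORT  <A:2 Mu:2 Ld:0 B:1 rd:0 wr:3>
#6 BR src=r3,r3 held:RD_PORT  <A:2 Mu:2 Ld:0 B:1 rd:0 wr:3>
#7 MEM src=r5 held:FU  <A:2 Mu:2 Ld:0 B:1 rd:0 wr:3>

issued = [0, 1]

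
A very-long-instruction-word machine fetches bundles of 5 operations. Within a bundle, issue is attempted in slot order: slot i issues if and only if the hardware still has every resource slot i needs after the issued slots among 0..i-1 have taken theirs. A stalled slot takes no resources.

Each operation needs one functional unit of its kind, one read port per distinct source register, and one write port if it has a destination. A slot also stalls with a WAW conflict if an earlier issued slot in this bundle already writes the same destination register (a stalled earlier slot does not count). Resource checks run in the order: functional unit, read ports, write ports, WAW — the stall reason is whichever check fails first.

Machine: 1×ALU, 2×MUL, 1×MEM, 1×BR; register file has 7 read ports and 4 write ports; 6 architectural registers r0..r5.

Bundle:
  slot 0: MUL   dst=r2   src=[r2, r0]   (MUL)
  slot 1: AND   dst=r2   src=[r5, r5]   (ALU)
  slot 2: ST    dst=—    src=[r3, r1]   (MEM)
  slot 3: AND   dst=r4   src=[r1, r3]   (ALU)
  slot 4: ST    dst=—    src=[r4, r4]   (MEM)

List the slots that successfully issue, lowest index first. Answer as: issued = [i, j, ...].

slot 0 (MUL): ISSUE — free A1,Mu1,Ld1,B1 rp5 wp3
slot 1 (ALU): stall WAW — free A1,Mu1,Ld1,B1 rp5 wp3
slot 2 (MEM): ISSUE — free A1,Mu1,Ld0,B1 rp3 wp3
slot 3 (ALU): ISSUE — free A0,Mu1,Ld0,B1 rp1 wp2
slot 4 (MEM): stall FU — free A0,Mu1,Ld0,B1 rp1 wp2

issued = [0, 2, 3]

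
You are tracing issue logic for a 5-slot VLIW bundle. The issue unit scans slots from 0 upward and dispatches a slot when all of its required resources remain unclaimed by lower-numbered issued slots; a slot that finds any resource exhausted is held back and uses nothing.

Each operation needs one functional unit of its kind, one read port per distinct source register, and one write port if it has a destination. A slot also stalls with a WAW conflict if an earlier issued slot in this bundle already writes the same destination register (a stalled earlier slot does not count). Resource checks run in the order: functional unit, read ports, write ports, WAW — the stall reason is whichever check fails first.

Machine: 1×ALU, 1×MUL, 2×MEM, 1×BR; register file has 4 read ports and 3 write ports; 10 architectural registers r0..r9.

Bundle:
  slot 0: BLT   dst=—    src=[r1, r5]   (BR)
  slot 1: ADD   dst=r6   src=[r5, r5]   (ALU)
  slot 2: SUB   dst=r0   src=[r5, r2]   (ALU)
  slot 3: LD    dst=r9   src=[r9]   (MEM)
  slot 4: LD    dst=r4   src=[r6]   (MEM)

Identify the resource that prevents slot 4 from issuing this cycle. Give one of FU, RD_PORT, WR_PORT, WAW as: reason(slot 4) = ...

[0] BR needs rd=2 wr=0: ok; after: ALU=1 MUL=1 MEM=2 BR=0, R=2, W=3
[1] ALU needs rd=1 wr=1: ok; after: ALU=0 MUL=1 MEM=2 BR=0, R=1, W=2
[2] ALU needs rd=2 wr=1: FU; after: ALU=0 MUL=1 MEM=2 BR=0, R=1, W=2
[3] MEM needs rd=1 wr=1: ok; after: ALU=0 MUL=1 MEM=1 BR=0, R=0, W=1
[4] MEM needs rd=1 wr=1: RD_PORT; after: ALU=0 MUL=1 MEM=1 BR=0, R=0, W=1

reason(slot 4) = RD_PORT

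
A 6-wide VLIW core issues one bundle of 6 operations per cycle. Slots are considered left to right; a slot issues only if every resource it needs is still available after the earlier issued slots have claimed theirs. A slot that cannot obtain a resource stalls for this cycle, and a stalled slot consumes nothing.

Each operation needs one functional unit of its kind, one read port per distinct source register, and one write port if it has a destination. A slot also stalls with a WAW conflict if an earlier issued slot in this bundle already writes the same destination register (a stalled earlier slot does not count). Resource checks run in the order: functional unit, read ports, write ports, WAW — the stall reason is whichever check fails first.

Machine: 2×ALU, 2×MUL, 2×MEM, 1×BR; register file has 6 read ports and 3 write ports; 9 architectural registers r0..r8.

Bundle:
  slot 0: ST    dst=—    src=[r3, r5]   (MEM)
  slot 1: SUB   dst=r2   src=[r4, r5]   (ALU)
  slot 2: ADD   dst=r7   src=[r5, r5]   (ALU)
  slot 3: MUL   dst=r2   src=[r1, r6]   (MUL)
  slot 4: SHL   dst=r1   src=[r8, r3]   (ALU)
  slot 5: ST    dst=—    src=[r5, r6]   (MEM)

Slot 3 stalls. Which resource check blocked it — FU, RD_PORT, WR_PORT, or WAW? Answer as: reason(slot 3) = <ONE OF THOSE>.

  0. MEM ⇒ go  {2A/2Mu/1Ld/1B | 4r 3w}
  1. ALU→r2 ⇒ go  {1A/2Mu/1Ld/1B | 2r 2w}
  2. ALU→r7 ⇒ go  {0A/2Mu/1Ld/1B | 1r 1w}
  3. MUL→r2 ⇒ no(RD_PORT)  {0A/2Mu/1Ld/1B | 1r 1w}
  4. ALU→r1 ⇒ no(FU)  {0A/2Mu/1Ld/1B | 1r 1w}
  5. MEM ⇒ no(RD_PORT)  {0A/2Mu/1Ld/1B | 1r 1w}

reason(slot 3) = RD_PORT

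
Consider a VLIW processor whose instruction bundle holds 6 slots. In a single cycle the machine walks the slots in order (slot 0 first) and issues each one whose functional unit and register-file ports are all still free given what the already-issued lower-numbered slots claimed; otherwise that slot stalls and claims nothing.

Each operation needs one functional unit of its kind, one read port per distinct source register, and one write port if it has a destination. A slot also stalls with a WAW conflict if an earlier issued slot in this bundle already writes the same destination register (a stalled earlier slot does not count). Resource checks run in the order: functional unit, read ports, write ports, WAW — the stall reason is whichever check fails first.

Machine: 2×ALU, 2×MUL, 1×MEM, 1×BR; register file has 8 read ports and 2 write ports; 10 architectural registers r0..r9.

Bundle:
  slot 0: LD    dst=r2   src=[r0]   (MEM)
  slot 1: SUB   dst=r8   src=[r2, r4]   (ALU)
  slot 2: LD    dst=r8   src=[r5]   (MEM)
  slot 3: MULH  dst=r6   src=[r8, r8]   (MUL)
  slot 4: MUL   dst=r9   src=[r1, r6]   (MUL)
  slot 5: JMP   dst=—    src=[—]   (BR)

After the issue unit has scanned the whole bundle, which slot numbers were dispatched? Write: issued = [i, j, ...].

slot 0 (MEM): ISSUE — free A2,Mu2,Ld0,B1 rp7 wp1
slot 1 (ALU): ISSUE — free A1,Mu2,Ld0,B1 rp5 wp0
slot 2 (MEM): stall FU — free A1,Mu2,Ld0,B1 rp5 wp0
slot 3 (MUL): stall WR_PORT — free A1,Mu2,Ld0,B1 rp5 wp0
slot 4 (MUL): stall WR_PORT — free A1,Mu2,Ld0,B1 rp5 wp0
slot 5 (BR): ISSUE — free A1,Mu2,Ld0,B0 rp5 wp0

issued = [0, 1, 5]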